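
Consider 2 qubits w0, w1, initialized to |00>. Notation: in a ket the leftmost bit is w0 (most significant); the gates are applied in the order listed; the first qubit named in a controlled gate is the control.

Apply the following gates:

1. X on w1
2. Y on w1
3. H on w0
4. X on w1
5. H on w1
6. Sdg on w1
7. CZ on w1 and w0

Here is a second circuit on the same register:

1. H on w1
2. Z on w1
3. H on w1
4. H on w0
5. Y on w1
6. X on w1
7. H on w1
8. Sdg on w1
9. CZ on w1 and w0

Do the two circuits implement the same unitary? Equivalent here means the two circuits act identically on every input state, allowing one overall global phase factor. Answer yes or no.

Yes — the two circuits implement the same unitary up to a global phase.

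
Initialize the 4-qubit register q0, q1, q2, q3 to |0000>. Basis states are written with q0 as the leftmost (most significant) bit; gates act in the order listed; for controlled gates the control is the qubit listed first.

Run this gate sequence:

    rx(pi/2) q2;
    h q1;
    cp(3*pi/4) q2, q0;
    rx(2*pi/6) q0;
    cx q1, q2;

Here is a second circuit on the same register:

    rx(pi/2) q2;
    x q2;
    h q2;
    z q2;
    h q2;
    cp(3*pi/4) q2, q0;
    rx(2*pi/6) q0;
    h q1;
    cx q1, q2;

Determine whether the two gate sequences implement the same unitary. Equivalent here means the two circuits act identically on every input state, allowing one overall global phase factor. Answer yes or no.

Yes — the two circuits implement the same unitary up to a global phase.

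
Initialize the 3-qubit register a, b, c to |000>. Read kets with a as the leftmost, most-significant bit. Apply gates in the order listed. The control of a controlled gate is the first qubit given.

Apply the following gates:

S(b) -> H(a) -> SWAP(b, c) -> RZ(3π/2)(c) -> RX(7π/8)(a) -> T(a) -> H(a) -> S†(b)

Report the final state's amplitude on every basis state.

The final amplitudes are -sin(7*pi/16)/2 - I*cos(7*pi/16)/2 + exp(-3*I*pi/4)*cos(7*pi/16)/2 - I*exp(-3*I*pi/4)*sin(7*pi/16)/2 on |000>, cos(pi/16)/2 - exp(I*pi/4)*sin(pi/16)/2 + I*sin(pi/16)/2 + exp(3*I*pi/4)*cos(pi/16)/2 on |100>, and 0 on every other basis state.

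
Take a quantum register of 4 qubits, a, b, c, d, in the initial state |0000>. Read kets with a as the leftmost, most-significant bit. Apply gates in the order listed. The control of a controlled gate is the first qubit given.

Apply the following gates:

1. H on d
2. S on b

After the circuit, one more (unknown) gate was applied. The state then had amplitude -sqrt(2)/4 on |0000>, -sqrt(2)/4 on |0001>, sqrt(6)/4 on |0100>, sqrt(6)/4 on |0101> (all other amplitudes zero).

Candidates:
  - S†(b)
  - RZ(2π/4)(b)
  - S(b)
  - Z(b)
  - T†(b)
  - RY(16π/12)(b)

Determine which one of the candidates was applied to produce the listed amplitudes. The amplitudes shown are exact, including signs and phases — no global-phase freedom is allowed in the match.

The unique candidate consistent with the amplitudes is RY(16π/12)(b).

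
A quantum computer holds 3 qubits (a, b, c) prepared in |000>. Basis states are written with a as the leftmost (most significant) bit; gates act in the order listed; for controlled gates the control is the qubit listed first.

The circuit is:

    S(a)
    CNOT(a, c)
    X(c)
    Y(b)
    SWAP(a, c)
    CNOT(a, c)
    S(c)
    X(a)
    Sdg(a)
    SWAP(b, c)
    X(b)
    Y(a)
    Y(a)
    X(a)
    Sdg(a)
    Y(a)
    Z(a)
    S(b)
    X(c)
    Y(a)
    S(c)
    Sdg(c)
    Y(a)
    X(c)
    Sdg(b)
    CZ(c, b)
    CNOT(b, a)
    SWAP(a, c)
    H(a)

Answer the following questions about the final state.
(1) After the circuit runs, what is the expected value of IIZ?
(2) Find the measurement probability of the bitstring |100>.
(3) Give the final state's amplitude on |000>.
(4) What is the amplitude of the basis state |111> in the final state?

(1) The expectation value of IIZ is 1. Key observation: gates 18-25 undo each other exactly, leaving only the rest of the circuit to track.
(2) Outcome |100> occurs with probability 1/2.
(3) |000> carries amplitude sqrt(2)/2 in the final state.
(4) The amplitude on |111> is 0.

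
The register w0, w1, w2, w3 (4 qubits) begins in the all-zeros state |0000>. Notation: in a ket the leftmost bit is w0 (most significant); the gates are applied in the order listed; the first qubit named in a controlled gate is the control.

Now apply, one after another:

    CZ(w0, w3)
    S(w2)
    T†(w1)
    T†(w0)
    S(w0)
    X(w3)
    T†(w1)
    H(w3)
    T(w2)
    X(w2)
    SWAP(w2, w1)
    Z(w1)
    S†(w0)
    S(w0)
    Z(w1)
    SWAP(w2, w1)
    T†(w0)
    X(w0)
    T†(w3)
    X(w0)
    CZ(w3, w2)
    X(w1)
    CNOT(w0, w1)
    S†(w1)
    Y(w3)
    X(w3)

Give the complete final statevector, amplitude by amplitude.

After the circuit, the state carries amplitude sqrt(2)/2 on |0110>, sqrt(2)*exp(3*I*pi/4)/2 on |0111>, and 0 on every other basis state. Key observation: steps 11-16 multiply out to the identity, so the circuit reduces to the remaining gates.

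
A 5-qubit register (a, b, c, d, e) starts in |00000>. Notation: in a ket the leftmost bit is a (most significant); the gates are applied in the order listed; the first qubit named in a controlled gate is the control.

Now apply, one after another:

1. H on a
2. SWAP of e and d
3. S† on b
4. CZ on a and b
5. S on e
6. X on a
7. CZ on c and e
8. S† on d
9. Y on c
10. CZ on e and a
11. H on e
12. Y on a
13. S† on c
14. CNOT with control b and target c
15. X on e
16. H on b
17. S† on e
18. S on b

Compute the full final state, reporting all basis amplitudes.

The final amplitudes are -sqrt(2)*I/4 on |00100>, -sqrt(2)/4 on |00101>, sqrt(2)/4 on |01100>, -sqrt(2)*I/4 on |01101>, sqrt(2)*I/4 on |10100>, sqrt(2)/4 on |10101>, -sqrt(2)/4 on |11100>, sqrt(2)*I/4 on |11101>, and 0 on every other basis state.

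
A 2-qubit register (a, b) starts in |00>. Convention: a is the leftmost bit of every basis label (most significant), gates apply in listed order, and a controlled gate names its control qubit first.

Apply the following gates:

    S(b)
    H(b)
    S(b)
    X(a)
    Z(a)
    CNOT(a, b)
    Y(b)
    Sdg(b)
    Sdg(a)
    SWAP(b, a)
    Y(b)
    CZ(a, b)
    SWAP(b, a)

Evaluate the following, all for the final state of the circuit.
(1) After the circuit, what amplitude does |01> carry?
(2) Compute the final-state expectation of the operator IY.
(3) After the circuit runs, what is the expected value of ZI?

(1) The final state's coefficient on |01> equals sqrt(2)*I/2.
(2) The observable IY averages to 0.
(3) The observable ZI averages to 1.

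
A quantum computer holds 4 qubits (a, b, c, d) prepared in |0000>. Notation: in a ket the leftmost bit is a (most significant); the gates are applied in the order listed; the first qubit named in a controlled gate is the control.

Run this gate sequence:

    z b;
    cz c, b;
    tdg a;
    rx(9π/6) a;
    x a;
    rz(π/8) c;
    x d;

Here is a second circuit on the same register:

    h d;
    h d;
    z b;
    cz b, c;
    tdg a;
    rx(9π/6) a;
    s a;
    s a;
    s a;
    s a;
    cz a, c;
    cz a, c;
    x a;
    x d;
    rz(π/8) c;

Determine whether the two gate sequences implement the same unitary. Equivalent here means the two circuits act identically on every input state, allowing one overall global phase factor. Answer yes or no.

Yes, they are equivalent — the unitaries differ by at most a global phase.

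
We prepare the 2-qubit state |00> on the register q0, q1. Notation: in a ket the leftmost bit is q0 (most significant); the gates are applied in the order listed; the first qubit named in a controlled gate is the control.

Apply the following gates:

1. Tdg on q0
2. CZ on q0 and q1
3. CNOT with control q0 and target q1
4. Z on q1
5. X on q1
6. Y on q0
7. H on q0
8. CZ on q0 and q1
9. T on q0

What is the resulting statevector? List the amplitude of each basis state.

The resulting statevector has amplitude 0 on |00>, sqrt(2)*I/2 on |01>, 0 on |10>, sqrt(2)*exp(3*I*pi/4)/2 on |11>.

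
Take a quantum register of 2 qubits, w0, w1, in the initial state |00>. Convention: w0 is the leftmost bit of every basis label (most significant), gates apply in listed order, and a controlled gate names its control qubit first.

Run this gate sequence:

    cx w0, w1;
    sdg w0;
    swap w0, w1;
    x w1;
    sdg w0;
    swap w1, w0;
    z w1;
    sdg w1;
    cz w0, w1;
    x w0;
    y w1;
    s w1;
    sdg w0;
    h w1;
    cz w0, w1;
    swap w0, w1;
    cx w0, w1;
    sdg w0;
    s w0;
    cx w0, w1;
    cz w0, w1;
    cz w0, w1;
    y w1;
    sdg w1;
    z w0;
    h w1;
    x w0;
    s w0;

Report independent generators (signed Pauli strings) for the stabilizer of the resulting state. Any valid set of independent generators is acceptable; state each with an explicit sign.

The final state is stabilized by the group generated by +YI, -IX; other independent generating sets are equally valid. Key observation: gates 17-20 undo each other exactly, leaving only the rest of the circuit to track.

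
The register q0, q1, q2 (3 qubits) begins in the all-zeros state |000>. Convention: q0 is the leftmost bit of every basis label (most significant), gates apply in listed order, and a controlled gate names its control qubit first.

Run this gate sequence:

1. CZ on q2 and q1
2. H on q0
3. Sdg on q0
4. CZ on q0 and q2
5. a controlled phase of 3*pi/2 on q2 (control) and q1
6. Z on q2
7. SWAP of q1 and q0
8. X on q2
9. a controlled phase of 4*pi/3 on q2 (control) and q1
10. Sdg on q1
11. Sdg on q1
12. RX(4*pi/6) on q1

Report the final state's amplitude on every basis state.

The final amplitudes are sqrt(2)/4 - sqrt(6)*exp(I*pi/3)/4 on |001>, -sqrt(6)*I/4 - sqrt(2)*exp(5*I*pi/6)/4 on |011>, and 0 on every other basis state.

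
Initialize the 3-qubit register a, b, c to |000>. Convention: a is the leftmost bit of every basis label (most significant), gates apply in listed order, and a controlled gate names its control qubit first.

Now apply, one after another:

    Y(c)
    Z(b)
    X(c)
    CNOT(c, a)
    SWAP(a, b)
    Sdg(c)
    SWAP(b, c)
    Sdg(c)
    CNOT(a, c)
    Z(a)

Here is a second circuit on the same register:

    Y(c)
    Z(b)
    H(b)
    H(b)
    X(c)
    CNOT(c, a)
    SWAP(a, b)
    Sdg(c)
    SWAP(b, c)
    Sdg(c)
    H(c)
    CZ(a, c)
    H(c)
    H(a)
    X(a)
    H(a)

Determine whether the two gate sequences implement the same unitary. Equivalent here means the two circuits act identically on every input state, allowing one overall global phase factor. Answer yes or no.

Yes: on every input state the two circuits agree up to one overall phase factor.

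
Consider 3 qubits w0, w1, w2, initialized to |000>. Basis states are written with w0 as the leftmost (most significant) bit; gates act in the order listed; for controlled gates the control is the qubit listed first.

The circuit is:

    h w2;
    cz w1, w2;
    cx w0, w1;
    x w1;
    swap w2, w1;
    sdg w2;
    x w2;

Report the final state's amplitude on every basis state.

The resulting statevector has amplitude -sqrt(2)*I/2 on |000>, -sqrt(2)*I/2 on |010>, and 0 on every other basis state.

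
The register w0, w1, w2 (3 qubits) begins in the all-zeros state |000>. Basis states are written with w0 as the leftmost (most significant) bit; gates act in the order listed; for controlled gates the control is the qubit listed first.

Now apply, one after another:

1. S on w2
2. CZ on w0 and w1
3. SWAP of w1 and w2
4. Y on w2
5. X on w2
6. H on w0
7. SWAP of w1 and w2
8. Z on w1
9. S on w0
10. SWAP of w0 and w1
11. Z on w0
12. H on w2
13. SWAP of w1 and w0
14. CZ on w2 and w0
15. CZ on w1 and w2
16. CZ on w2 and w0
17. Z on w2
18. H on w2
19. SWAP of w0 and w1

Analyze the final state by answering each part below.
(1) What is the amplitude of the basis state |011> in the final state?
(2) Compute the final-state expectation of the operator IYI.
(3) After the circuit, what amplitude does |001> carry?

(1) |011> carries amplitude -sqrt(2)/2 in the final state.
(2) The expectation value of IYI is 1.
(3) |001> carries amplitude sqrt(2)*I/2 in the final state.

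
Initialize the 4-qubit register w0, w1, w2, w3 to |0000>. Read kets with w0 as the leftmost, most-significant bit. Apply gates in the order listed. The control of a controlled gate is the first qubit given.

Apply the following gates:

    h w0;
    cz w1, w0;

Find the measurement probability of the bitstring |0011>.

A full measurement returns |0011> with probability 0.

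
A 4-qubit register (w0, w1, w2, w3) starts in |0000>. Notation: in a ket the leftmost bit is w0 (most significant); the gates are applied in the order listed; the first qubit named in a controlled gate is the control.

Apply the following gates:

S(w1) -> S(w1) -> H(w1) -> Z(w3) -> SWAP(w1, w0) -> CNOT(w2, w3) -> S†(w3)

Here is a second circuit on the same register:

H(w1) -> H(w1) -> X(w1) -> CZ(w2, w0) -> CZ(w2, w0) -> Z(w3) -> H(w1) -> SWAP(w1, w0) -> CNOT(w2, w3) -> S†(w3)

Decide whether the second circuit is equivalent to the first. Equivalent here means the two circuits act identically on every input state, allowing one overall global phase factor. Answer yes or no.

No — the two circuits implement different unitaries, even allowing a global phase.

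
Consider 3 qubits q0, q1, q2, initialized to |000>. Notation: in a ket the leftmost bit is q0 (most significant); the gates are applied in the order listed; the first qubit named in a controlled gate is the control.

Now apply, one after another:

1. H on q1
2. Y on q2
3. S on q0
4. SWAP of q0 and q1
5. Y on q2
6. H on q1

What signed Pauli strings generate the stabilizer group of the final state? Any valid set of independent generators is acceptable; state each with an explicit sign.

The final state is stabilized by the group generated by +XII, +IXI, +IIZ; other independent generating sets are equally valid.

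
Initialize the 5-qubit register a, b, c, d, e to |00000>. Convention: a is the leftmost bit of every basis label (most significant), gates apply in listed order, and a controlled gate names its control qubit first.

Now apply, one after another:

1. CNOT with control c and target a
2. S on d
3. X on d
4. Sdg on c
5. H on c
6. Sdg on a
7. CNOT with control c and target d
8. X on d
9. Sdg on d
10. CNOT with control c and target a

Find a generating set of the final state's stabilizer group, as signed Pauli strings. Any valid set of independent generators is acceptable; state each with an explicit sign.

One valid set of independent stabilizer generators is -XIXYI, +ZIIZI, +IZIII, +IIZZI, +IIIIZ (any independent generating set of the same group is equally correct).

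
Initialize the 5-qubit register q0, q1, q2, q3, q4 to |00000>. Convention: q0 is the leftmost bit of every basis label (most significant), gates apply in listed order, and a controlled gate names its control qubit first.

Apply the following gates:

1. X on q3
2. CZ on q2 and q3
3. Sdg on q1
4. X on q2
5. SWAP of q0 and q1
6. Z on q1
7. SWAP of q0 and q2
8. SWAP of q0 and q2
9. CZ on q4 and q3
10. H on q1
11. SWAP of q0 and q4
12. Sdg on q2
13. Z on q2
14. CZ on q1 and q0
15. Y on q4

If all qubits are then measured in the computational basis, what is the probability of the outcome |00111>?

A full measurement returns |00111> with probability 1/2.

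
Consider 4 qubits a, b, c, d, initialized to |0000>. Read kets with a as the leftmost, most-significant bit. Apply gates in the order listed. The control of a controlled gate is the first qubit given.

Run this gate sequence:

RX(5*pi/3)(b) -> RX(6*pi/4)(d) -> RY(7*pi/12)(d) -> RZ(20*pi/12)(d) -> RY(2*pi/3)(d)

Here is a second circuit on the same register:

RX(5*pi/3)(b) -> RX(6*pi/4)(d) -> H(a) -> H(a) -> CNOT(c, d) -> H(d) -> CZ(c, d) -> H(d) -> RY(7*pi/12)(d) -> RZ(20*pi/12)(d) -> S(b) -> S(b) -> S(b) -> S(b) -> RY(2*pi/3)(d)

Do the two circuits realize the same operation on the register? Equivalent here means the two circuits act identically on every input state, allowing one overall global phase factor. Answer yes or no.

Yes, they are equivalent — the unitaries differ by at most a global phase.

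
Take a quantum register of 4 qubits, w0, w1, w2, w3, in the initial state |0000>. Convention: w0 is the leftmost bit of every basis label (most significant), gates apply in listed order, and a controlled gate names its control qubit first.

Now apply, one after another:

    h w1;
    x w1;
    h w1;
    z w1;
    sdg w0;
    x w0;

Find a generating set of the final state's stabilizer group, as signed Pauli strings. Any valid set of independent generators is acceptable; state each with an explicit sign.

The stabilizer group can be generated by -ZIII, +IZII, +IIZI, +IIIZ, among other valid generating sets. Key observation: gates 1-4 undo each other exactly, leaving only the rest of the circuit to track.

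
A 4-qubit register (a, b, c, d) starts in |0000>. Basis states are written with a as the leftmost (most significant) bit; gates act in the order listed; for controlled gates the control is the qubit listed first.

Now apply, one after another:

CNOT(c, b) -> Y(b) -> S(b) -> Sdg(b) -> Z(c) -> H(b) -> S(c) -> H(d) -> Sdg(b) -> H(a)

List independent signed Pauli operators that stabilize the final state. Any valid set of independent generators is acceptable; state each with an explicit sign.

The final state is stabilized by the group generated by +XIII, +IYII, +IIIX, +IIZI; other independent generating sets are equally valid. Key observation: gates 3-4 undo each other exactly, leaving only the rest of the circuit to track.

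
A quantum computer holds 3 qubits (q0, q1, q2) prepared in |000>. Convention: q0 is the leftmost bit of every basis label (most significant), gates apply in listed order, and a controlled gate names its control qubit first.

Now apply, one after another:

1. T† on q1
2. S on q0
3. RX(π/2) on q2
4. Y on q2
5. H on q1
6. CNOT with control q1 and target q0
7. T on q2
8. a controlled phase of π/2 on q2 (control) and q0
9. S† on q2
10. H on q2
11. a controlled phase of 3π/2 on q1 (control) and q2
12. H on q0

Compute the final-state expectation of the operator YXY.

The expectation value of YXY is -1/2.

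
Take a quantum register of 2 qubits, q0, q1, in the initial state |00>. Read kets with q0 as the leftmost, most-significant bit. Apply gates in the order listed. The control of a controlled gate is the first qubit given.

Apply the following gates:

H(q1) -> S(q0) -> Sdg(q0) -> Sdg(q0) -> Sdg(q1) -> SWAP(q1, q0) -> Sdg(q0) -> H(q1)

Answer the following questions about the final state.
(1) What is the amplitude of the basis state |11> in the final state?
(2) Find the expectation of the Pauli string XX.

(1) The amplitude on |11> is -1/2.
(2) The expectation value of XX is -1.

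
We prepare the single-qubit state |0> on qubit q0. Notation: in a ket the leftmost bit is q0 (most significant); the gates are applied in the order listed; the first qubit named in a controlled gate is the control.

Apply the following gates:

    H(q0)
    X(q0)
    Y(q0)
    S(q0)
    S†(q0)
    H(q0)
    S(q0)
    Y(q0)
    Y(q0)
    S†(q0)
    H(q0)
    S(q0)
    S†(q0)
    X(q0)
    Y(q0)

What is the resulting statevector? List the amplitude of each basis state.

After the circuit, the state carries amplitude -sqrt(2)/2 on |0>, -sqrt(2)/2 on |1>. Key observation: steps 5-12 multiply out to the identity, so the circuit reduces to the remaining gates.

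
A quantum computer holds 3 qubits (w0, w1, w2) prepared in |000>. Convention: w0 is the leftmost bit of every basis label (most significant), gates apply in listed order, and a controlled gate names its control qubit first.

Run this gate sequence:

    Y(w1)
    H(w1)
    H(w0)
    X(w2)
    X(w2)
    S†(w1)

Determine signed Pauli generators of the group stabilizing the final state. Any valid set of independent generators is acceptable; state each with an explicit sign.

The stabilizer group can be generated by +XII, +IYI, +IIZ, among other valid generating sets. Key observation: steps 4-5 multiply out to the identity, so the circuit reduces to the remaining gates.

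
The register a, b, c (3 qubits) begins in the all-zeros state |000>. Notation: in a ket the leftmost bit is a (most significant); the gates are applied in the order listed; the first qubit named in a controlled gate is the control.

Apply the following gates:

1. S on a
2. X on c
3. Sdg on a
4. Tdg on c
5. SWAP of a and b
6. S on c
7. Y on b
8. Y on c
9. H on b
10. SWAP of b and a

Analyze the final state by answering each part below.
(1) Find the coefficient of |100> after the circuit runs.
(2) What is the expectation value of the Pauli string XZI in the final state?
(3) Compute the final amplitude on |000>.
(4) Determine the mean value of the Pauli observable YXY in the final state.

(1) The amplitude on |100> is -sqrt(2)*exp(I*pi/4)/2.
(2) In the final state, XZI has expectation -1.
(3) |000> carries amplitude sqrt(2)*exp(I*pi/4)/2 in the final state.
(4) In the final state, YXY has expectation 0.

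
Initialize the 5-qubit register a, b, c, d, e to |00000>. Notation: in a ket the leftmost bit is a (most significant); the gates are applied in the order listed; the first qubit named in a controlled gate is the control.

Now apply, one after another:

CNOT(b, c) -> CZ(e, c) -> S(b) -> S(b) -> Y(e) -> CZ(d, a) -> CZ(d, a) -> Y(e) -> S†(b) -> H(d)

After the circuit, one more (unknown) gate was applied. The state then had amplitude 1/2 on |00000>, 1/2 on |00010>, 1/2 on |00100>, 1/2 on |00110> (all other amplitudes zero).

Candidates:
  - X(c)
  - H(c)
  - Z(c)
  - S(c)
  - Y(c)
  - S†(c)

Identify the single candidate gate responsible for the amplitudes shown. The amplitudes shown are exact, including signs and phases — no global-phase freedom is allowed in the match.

The unique candidate consistent with the amplitudes is H(c). Key observation: gates 4-9 undo each other exactly, leaving only the rest of the circuit to track.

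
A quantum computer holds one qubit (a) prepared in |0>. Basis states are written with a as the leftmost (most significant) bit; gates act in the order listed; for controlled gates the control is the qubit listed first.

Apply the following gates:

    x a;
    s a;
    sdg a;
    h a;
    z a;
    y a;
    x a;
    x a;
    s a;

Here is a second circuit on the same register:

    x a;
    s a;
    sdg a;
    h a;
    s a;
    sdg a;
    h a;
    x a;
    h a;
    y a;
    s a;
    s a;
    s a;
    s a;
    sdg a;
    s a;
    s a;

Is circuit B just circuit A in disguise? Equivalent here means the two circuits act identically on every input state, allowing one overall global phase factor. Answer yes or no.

Yes, they are equivalent — the unitaries differ by at most a global phase.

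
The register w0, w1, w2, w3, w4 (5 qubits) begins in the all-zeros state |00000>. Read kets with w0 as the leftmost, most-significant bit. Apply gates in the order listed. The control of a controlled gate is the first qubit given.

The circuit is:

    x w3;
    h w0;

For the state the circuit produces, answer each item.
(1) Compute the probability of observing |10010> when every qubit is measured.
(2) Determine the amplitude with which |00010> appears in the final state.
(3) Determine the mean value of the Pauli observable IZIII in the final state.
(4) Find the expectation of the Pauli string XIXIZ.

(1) A full measurement returns |10010> with probability 1/2.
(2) |00010> carries amplitude sqrt(2)/2 in the final state.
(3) The expectation value of IZIII is 1.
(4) In the final state, XIXIZ has expectation 0.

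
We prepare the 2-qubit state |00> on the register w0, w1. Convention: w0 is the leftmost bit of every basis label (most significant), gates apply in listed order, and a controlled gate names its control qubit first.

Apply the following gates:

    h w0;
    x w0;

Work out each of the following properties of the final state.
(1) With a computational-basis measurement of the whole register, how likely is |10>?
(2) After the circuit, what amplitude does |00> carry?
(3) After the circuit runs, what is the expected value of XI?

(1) The probability of measuring |10> is 1/2.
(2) |00> carries amplitude sqrt(2)/2 in the final state.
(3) In the final state, XI has expectation 1.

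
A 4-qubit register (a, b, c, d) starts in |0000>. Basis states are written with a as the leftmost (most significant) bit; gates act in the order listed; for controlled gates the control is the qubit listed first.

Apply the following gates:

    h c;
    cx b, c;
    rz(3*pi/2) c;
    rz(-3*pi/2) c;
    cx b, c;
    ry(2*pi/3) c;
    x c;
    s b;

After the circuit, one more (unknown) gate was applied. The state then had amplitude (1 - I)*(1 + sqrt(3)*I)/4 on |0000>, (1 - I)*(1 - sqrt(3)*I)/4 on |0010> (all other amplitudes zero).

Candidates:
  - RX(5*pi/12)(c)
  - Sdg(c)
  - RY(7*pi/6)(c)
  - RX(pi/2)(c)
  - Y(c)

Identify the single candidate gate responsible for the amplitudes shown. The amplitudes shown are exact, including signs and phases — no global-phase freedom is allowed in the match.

The applied gate was RX(pi/2)(c). Key observation: gates 2-5 undo each other exactly, leaving only the rest of the circuit to track.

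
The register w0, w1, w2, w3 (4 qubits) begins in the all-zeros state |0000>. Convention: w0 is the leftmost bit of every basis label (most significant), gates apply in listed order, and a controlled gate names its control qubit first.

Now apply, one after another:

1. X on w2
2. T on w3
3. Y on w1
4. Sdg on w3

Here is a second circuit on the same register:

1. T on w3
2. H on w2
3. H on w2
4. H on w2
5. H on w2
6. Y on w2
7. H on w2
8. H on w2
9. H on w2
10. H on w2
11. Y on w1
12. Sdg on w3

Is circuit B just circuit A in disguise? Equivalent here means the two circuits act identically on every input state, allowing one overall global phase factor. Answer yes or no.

No: there is an input state on which the two circuits produce genuinely different outputs (not merely differing by a phase).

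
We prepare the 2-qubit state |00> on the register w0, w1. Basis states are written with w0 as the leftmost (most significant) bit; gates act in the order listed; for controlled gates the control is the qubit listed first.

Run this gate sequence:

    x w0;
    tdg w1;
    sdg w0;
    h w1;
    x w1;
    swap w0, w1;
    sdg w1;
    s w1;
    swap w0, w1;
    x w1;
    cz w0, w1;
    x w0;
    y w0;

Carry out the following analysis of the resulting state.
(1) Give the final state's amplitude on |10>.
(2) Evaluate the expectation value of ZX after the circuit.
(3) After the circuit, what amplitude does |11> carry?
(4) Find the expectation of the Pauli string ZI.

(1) The final state's coefficient on |10> equals sqrt(2)/2. Key observation: the block from step 5 through step 10 cancels to the identity and can be dropped.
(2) The observable ZX averages to 1.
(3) The amplitude on |11> is -sqrt(2)/2.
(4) The observable ZI averages to -1.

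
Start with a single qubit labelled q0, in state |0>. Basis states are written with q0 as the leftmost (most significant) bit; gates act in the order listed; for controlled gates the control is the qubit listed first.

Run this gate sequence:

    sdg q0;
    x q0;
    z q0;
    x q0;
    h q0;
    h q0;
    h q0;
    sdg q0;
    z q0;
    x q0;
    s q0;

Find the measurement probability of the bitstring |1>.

A full measurement returns |1> with probability 1/2.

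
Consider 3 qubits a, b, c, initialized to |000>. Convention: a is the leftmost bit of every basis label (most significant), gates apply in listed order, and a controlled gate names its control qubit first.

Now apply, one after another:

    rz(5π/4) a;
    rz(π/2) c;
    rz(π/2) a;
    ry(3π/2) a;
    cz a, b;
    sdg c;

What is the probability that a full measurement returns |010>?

The probability of measuring |010> is 0.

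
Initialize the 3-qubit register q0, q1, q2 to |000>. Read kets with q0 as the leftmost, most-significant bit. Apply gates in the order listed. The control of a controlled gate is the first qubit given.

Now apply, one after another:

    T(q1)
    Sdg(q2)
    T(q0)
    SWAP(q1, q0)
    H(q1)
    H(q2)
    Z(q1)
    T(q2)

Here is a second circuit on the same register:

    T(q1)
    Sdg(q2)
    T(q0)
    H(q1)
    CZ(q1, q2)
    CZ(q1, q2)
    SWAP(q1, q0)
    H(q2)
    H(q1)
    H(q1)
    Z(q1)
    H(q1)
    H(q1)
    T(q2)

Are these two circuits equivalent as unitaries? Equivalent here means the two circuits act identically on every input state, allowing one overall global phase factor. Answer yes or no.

No, they are not equivalent — no single phase factor reconciles the two unitaries.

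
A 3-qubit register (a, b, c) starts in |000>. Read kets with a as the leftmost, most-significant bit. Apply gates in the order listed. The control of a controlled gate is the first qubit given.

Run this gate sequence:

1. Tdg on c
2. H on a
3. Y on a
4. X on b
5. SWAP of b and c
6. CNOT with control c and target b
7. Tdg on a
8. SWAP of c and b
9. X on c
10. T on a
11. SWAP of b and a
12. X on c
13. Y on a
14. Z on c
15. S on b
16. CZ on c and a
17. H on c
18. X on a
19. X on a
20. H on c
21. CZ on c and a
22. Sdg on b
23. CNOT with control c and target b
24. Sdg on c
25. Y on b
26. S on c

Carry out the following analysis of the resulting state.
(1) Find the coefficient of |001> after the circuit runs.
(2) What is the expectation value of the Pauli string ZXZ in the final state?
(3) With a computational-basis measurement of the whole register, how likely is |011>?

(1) The final state's coefficient on |001> equals -sqrt(2)*I/2. Key observation: the block from step 15 through step 22 cancels to the identity and can be dropped.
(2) The expectation value of ZXZ is -1.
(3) A full measurement returns |011> with probability 1/2.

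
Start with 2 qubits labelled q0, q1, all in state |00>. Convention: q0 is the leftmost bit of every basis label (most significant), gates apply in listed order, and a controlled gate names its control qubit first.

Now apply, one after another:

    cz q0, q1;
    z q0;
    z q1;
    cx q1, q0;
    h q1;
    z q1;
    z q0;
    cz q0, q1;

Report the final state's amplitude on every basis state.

After the circuit, the state carries amplitude sqrt(2)/2 on |00>, -sqrt(2)/2 on |01>, 0 on |10>, 0 on |11>.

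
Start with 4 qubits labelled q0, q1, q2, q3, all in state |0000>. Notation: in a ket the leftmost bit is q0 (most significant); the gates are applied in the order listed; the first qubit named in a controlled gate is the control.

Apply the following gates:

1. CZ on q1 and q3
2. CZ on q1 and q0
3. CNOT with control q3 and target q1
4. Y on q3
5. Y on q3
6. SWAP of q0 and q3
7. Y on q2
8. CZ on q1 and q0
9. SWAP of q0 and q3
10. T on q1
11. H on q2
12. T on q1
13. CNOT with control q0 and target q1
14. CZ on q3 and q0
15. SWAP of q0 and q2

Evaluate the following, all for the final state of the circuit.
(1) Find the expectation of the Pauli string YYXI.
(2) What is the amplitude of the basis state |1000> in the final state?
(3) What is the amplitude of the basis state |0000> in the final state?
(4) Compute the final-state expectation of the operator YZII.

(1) The observable YYXI averages to 0.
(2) The amplitude on |1000> is -sqrt(2)*I/2.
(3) The final state's coefficient on |0000> equals sqrt(2)*I/2.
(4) The observable YZII averages to 0.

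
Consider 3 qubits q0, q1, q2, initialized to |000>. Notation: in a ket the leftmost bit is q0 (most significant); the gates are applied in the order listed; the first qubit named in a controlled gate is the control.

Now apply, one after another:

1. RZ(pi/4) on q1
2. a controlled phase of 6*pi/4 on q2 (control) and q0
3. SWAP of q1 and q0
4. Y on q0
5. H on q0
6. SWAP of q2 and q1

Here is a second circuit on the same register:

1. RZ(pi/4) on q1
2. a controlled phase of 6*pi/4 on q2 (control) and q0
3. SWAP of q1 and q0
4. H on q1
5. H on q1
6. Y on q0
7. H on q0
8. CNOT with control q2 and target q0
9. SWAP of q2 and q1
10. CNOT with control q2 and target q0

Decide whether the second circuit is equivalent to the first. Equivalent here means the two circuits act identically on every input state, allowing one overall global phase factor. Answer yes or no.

No, they are not equivalent — no single phase factor reconciles the two unitaries.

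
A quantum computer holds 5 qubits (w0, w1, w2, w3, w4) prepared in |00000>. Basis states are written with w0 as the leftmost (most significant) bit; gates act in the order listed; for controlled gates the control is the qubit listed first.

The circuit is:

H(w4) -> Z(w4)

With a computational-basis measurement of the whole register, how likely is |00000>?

A full measurement returns |00000> with probability 1/2.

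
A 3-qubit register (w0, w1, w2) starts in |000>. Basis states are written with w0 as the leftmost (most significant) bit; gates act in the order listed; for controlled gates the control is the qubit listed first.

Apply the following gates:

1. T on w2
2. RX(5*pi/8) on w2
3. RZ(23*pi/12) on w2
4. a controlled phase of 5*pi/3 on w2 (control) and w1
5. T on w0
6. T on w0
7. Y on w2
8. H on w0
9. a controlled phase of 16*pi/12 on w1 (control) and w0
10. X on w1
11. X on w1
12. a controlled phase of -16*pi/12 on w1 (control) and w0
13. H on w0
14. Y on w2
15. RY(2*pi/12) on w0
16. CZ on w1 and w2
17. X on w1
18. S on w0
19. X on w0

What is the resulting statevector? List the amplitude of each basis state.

The final amplitudes are 0 on |000>, 0 on |001>, (-sqrt(6) + sqrt(2))*exp(13*I*pi/24)*cos(5*pi/16)/4 on |010>, (-sqrt(2) + sqrt(6))*exp(23*I*pi/24)*sin(5*pi/16)/4 on |011>, 0 on |100>, 0 on |101>, -(sqrt(2) + sqrt(6))*exp(I*pi/24)*cos(5*pi/16)/4 on |110>, (sqrt(2) + sqrt(6))*exp(11*I*pi/24)*sin(5*pi/16)/4 on |111>. Key observation: steps 7-14 multiply out to the identity, so the circuit reduces to the remaining gates.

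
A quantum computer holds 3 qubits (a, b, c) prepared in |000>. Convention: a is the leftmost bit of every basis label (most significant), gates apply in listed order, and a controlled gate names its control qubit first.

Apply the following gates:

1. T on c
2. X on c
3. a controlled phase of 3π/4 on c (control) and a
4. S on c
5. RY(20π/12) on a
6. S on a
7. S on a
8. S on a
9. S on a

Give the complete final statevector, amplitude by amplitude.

The final amplitudes are -sqrt(3)*I/2 on |001>, I/2 on |101>, and 0 on every other basis state.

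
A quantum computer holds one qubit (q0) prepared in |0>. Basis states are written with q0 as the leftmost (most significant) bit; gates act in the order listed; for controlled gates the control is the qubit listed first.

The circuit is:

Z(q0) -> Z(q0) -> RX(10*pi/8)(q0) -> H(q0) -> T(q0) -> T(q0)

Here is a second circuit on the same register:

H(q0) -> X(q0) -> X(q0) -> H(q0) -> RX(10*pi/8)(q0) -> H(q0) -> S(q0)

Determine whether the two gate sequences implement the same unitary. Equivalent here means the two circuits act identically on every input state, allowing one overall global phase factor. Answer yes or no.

Yes — the two circuits implement the same unitary up to a global phase.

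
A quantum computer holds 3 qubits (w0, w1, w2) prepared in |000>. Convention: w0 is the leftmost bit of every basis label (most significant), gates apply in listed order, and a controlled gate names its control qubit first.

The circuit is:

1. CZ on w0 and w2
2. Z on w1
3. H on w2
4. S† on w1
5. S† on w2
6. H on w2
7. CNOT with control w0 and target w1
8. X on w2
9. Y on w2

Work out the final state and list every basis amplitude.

The resulting statevector has amplitude -1/2 - I/2 on |000>, -1/2 + I/2 on |001>, and 0 on every other basis state.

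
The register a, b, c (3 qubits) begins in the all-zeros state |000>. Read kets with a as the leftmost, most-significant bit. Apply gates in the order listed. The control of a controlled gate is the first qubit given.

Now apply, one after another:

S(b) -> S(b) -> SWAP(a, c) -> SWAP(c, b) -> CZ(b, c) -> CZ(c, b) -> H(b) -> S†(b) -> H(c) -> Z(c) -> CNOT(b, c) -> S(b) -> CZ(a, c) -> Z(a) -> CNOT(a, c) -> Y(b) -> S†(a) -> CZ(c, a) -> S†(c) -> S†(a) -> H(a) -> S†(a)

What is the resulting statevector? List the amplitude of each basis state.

After the circuit, the state carries amplitude sqrt(2)*I/4 on |000>, -sqrt(2)/4 on |001>, sqrt(2)*I/4 on |010>, -sqrt(2)/4 on |011>, sqrt(2)/4 on |100>, sqrt(2)*I/4 on |101>, sqrt(2)/4 on |110>, sqrt(2)*I/4 on |111>.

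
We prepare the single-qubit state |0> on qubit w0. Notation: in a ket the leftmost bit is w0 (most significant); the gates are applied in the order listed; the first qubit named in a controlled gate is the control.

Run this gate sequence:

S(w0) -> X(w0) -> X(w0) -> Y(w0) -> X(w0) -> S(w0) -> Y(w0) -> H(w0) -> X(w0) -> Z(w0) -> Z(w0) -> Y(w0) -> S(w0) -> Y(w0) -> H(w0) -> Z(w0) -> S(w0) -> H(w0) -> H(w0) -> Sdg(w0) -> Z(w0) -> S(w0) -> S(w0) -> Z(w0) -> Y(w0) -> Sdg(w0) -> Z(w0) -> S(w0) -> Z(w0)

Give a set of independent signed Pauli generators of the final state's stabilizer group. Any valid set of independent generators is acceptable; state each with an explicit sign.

The stabilizer group can be generated by -Y, among other valid generating sets.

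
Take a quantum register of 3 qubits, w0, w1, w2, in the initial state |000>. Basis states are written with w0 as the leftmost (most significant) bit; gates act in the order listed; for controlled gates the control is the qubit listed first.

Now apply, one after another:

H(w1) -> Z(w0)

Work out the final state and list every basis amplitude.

After the circuit, the state carries amplitude sqrt(2)/2 on |000>, sqrt(2)/2 on |010>, and 0 on every other basis state.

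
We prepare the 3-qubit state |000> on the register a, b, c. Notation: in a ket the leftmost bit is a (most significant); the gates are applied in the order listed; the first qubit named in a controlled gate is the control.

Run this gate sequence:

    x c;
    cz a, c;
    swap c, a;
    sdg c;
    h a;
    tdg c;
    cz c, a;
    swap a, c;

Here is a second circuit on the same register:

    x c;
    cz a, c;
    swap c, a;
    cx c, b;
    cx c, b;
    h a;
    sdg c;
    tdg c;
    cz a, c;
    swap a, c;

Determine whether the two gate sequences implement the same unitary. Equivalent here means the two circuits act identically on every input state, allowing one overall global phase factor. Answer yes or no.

Yes, they are equivalent — the unitaries differ by at most a global phase.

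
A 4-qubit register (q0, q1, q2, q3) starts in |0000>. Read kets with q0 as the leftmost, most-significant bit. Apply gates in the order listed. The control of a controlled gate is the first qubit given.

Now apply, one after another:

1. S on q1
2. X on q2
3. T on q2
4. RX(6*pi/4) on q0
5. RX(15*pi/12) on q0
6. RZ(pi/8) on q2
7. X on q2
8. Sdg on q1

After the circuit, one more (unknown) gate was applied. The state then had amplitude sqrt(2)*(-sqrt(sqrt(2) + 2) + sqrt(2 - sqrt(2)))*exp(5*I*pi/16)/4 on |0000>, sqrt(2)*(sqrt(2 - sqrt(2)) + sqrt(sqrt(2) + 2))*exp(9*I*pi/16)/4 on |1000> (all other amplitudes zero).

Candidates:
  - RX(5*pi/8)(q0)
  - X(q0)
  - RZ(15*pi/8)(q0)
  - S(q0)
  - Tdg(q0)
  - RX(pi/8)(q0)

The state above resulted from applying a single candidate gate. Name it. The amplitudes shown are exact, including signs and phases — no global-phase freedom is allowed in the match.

The unique candidate consistent with the amplitudes is Tdg(q0).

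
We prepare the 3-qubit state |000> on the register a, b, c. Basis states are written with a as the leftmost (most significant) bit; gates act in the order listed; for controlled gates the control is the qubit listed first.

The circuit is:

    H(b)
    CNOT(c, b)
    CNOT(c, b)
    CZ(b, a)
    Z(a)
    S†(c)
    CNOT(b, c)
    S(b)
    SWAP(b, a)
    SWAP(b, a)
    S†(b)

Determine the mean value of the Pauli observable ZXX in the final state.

The observable ZXX averages to 1. Key observation: the block from step 8 through step 11 cancels to the identity and can be dropped.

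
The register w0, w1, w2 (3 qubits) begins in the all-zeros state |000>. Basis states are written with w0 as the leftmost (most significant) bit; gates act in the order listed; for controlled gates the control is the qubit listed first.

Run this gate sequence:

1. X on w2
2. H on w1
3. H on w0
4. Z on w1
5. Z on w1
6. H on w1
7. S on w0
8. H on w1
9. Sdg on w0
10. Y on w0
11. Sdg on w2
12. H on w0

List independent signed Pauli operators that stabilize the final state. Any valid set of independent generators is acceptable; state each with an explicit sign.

The final state is stabilized by the group generated by +IXI, -ZII, -IIZ; other independent generating sets are equally valid.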